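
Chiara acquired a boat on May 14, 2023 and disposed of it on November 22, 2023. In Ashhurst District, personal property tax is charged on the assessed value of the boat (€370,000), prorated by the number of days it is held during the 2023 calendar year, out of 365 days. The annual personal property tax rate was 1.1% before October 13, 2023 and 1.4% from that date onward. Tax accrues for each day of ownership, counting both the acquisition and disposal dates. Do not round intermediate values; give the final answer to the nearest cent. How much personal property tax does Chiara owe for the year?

€2,276.77

May 14 – October 12, 2023: 152 days at 1.1% → €370,000 × 1.1% × 152/365 = €1,694.9041
October 13 – November 22, 2023: 41 days at 1.4% → €370,000 × 1.4% × 41/365 = €581.8630
Total = €2,276.7671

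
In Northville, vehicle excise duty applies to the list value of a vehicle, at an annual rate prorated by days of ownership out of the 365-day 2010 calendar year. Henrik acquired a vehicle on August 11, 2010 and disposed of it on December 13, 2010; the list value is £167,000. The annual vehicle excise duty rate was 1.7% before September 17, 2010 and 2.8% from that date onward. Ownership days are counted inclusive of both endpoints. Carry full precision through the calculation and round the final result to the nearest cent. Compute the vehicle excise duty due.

£1,415.15

August 11 – September 16, 2010: 37 days at 1.7% → £167,000 × 1.7% × 37/365 = £287.7890
September 17 – December 13, 2010: 88 days at 2.8% → £167,000 × 2.8% × 88/365 = £1,127.3644
Total = £1,415.1534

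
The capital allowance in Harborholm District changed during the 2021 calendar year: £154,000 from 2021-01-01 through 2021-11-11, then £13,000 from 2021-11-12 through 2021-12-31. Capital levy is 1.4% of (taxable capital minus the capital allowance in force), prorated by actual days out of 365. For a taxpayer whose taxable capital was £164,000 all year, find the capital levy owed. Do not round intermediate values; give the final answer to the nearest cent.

2021-01-01 to 2021-11-11: 315 days, exemption £154,000 → (£164,000 − £154,000) × 1.4% × 315/365 = £120.8219
2021-11-12 to 2021-12-31: 50 days, exemption £13,000 → (£164,000 − £13,000) × 1.4% × 50/365 = £289.5890
Total = £410.4110

£410.41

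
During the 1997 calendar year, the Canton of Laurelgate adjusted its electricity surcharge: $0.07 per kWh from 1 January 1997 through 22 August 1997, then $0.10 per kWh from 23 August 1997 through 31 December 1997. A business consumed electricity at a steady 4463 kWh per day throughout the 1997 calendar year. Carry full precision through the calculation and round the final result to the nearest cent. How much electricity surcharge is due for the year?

$131,569.24

1 January – 22 August 1997: 234 days × 4463 kWh/day = 1,044,342 kWh at $0.07/kWh → $73,103.94
23 August – 31 December 1997: 131 days × 4463 kWh/day = 584,653 kWh at $0.10/kWh → $58,465.30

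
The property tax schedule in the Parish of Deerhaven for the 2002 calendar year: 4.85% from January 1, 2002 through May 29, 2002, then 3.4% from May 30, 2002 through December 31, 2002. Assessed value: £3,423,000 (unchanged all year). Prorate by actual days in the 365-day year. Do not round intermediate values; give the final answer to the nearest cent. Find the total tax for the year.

January 1 – May 29, 2002: 149 days at 4.85% → £3,423,000 × 4.85% × 149/365 = £67,770.7110
May 30 – December 31, 2002: 216 days at 3.4% → £3,423,000 × 3.4% × 216/365 = £68,872.6356
Total = £136,643.3466

£136,643.35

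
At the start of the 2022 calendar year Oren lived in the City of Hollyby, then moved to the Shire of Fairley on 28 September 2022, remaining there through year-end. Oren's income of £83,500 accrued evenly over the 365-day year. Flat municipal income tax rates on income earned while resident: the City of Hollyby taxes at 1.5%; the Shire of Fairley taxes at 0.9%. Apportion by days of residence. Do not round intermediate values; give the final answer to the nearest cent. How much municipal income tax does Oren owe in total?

£1,122.10

The City of Hollyby, 1 January – 27 September 2022: 270 days → £83,500 × 1.5% × 270/365 = £926.5068
The Shire of Fairley, 28 September – 31 December 2022: 95 days → £83,500 × 0.9% × 95/365 = £195.5959
Total = £1,122.1027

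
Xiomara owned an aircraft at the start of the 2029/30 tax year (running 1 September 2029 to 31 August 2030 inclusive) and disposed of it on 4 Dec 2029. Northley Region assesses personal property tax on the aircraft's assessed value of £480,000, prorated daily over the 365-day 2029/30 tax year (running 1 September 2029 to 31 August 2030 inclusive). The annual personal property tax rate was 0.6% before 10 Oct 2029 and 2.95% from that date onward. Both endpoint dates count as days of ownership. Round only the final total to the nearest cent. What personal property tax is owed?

1 Sep – 9 Oct 2029: 39 days at 0.6% → £480,000 × 0.6% × 39/365 = £307.7260
10 Oct – 4 Dec 2029: 56 days at 2.95% → £480,000 × 2.95% × 56/365 = £2,172.4932
Total = £2,480.2192

£2,480.22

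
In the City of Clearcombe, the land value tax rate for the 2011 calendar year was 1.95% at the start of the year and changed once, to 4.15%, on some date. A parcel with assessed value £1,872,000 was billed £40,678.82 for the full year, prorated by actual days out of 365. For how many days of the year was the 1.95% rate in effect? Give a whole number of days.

328 days

Let d = days at the first rate; then 365 − d days at the second rate.
£1,872,000 × [1.95%·d + 4.15%·(365−d)] / 365 = £40,678.82
Solving gives d = 328, so the new rate took effect on 25 November 2011.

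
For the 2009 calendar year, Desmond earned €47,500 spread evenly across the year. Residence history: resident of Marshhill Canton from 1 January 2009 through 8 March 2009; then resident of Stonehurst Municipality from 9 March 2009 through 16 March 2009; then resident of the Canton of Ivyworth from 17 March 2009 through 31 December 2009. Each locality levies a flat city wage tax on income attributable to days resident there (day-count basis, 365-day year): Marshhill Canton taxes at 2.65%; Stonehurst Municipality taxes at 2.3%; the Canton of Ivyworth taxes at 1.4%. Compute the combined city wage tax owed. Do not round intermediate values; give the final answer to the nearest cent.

Marshhill Canton, 1 January – 8 March 2009: 67 days → €47,500 × 2.65% × 67/365 = €231.0582
Stonehurst Municipality, 9 March – 16 March 2009: 8 days → €47,500 × 2.3% × 8/365 = €23.9452
The Canton of Ivyworth, 17 March – 31 December 2009: 290 days → €47,500 × 1.4% × 290/365 = €528.3562
Total = €783.3596

€783.36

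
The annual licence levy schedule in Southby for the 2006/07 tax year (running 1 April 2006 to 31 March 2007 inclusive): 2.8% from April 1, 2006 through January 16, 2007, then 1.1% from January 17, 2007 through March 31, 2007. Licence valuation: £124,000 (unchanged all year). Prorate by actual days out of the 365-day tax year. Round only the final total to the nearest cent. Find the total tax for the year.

April 1, 2006 – January 16, 2007: 291 days at 2.8% → £124,000 × 2.8% × 291/365 = £2,768.0877
January 17 – March 31, 2007: 74 days at 1.1% → £124,000 × 1.1% × 74/365 = £276.5370
Total = £3,044.6247

£3,044.62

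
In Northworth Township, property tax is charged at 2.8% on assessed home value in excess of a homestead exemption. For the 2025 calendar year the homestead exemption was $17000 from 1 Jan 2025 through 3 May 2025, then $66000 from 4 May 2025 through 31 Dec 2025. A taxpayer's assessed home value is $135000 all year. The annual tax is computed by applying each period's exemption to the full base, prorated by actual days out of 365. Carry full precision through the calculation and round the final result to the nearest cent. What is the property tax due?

1 Jan – 3 May 2025: 123 days, exemption $17000 → ($135000 − $17000) × 2.8% × 123/365 = $1113.4027
4 May – 31 Dec 2025: 242 days, exemption $66000 → ($135000 − $66000) × 2.8% × 242/365 = $1280.9425
Total = $2394.3452

$2394.35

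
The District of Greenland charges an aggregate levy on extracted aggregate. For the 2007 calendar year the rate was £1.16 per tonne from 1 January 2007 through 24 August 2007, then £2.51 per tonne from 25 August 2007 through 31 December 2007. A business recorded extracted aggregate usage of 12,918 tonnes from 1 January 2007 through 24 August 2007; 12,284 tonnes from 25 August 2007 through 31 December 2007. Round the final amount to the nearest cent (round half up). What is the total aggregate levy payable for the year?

£45,817.72

1 January – 24 August 2007: 12,918 tonnes at £1.16/tonne → £14,984.88
25 August – 31 December 2007: 12,284 tonnes at £2.51/tonne → £30,832.84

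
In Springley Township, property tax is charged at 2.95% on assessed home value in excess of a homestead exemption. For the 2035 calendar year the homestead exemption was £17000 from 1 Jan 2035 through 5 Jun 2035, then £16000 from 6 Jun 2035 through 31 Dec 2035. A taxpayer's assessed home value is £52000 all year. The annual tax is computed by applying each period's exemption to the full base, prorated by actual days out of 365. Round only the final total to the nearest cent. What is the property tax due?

1 Jan – 5 Jun 2035: 156 days, exemption £17000 → (£52000 − £17000) × 2.95% × 156/365 = £441.2877
6 Jun – 31 Dec 2035: 209 days, exemption £16000 → (£52000 − £16000) × 2.95% × 209/365 = £608.1041
Total = £1049.3918

£1049.39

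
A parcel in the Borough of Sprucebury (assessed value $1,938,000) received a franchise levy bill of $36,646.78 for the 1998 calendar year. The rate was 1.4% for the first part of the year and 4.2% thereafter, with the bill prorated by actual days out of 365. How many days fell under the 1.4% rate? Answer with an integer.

301 days

Let d = days at the first rate; then 365 − d days at the second rate.
$1,938,000 × [1.4%·d + 4.2%·(365−d)] / 365 = $36,646.78
Solving gives d = 301, so the new rate took effect on 29 October 1998.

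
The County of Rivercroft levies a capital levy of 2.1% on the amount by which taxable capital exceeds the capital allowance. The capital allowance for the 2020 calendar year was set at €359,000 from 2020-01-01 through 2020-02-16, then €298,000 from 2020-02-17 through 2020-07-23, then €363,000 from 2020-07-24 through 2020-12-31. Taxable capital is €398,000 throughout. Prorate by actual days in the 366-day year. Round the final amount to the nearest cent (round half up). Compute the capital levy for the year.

2020-01-01 to 2020-02-16: 47 days, exemption €359,000 → (€398,000 − €359,000) × 2.1% × 47/366 = €105.1721
2020-02-17 to 2020-07-23: 158 days, exemption €298,000 → (€398,000 − €298,000) × 2.1% × 158/366 = €906.5574
2020-07-24 to 2020-12-31: 161 days, exemption €363,000 → (€398,000 − €363,000) × 2.1% × 161/366 = €323.3197
Total = €1,335.0492

€1,335.05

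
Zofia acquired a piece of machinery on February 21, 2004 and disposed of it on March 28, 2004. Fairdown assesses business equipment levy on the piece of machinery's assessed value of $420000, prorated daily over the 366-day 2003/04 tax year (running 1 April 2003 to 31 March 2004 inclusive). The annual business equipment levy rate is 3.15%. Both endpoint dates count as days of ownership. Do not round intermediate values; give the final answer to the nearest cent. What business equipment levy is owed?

$1337.46

Days held (February 21 – March 28, 2004): 37 out of 366
Tax = $420000 × 3.15% × 37/366 = $1337.4590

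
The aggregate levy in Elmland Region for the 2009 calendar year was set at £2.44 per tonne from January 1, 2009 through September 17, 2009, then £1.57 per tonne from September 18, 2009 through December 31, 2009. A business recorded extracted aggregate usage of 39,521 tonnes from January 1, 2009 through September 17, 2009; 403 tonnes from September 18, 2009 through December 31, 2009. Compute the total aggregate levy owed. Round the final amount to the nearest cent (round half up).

January 1 – September 17, 2009: 39,521 tonnes at £2.44/tonne → £96,431.24
September 18 – December 31, 2009: 403 tonnes at £1.57/tonne → £632.71

£97,063.95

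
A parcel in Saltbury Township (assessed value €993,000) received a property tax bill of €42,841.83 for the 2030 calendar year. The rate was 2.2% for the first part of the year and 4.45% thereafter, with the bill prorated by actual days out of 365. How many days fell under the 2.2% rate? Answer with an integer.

22 days

Let d = days at the first rate; then 365 − d days at the second rate.
€993,000 × [2.2%·d + 4.45%·(365−d)] / 365 = €42,841.83
Solving gives d = 22, so the new rate took effect on January 23, 2030.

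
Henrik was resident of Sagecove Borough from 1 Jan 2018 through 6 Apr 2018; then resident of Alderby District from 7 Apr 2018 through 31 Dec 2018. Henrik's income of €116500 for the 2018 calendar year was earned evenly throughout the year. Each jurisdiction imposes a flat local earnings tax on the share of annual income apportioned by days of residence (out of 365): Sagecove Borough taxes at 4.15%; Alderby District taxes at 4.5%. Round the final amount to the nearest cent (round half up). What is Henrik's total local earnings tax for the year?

€5135.26

Sagecove Borough, 1 Jan – 6 Apr 2018: 96 days → €116500 × 4.15% × 96/365 = €1271.6055
Alderby District, 7 Apr – 31 Dec 2018: 269 days → €116500 × 4.5% × 269/365 = €3863.6507
Total = €5135.2562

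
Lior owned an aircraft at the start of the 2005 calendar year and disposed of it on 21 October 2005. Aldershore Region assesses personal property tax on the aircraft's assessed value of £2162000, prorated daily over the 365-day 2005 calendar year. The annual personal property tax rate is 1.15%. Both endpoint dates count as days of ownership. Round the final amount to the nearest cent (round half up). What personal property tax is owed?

Days held (1 January – 21 October 2005): 294 out of 365
Tax = £2162000 × 1.15% × 294/365 = £20026.6356

£20026.64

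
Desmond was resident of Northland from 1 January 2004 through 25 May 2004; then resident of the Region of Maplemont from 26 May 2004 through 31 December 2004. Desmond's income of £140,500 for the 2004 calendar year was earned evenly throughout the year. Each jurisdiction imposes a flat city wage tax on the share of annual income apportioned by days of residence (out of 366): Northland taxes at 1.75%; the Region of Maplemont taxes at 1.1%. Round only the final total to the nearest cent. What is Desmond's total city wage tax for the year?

Northland, 1 January – 25 May 2004: 146 days → £140,500 × 1.75% × 146/366 = £980.8128
The Region of Maplemont, 26 May – 31 December 2004: 220 days → £140,500 × 1.1% × 220/366 = £928.9891
Total = £1,909.8019

£1,909.80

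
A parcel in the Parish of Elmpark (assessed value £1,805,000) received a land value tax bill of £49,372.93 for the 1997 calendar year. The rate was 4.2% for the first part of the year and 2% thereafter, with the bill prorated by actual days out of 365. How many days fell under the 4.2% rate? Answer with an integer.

122 days

Let d = days at the first rate; then 365 − d days at the second rate.
£1,805,000 × [4.2%·d + 2%·(365−d)] / 365 = £49,372.93
Solving gives d = 122, so the new rate took effect on 3 May 1997.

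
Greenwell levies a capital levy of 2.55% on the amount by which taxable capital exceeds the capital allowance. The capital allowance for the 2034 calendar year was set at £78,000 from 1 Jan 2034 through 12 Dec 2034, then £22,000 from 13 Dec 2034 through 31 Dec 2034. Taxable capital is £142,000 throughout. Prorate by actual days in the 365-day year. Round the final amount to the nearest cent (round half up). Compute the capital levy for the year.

£1,706.33

1 Jan – 12 Dec 2034: 346 days, exemption £78,000 → (£142,000 − £78,000) × 2.55% × 346/365 = £1,547.0466
13 Dec – 31 Dec 2034: 19 days, exemption £22,000 → (£142,000 − £22,000) × 2.55% × 19/365 = £159.2877
Total = £1,706.3342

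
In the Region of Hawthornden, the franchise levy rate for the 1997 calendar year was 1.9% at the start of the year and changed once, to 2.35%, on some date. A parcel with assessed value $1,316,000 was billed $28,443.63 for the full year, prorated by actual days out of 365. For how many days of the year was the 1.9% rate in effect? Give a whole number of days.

Let d = days at the first rate; then 365 − d days at the second rate.
$1,316,000 × [1.9%·d + 2.35%·(365−d)] / 365 = $28,443.63
Solving gives d = 153, so the new rate took effect on 3 June 1997.

153 days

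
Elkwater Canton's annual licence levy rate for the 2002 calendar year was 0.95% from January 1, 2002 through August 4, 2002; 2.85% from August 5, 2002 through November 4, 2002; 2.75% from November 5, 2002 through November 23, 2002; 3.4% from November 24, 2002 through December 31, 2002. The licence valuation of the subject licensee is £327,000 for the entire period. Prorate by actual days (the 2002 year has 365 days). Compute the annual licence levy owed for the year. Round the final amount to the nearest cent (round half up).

£5,812.98

January 1 – August 4, 2002: 216 days at 0.95% → £327,000 × 0.95% × 216/365 = £1,838.3671
August 5 – November 4, 2002: 92 days at 2.85% → £327,000 × 2.85% × 92/365 = £2,349.0247
November 5 – November 23, 2002: 19 days at 2.75% → £327,000 × 2.75% × 19/365 = £468.1027
November 24 – December 31, 2002: 38 days at 3.4% → £327,000 × 3.4% × 38/365 = £1,157.4904
Total = £5,812.9849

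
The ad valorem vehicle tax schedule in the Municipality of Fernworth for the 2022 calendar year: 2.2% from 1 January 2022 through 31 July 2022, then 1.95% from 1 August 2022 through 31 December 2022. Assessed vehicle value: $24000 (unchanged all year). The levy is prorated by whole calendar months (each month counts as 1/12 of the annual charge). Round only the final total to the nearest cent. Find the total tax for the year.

$503.00

1 January – 31 July 2022: 7 months at 2.2% → $24000 × 2.2% × 7/12 = $308.0000
1 August – 31 December 2022: 5 months at 1.95% → $24000 × 1.95% × 5/12 = $195.0000
Total = $503.0000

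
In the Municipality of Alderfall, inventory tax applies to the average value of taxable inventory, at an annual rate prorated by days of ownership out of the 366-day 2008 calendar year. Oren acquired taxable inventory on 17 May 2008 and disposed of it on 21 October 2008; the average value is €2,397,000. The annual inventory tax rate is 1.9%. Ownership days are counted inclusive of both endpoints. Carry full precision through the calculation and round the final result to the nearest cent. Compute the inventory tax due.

€19,660.64

Days held (17 May – 21 October 2008): 158 out of 366
Tax = €2,397,000 × 1.9% × 158/366 = €19,660.6393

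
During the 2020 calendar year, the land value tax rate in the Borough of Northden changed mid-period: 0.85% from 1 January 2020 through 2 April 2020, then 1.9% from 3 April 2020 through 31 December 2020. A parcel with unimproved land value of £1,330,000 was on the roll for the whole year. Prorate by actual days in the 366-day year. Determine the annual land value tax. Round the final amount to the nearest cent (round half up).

1 January – 2 April 2020: 93 days at 0.85% → £1,330,000 × 0.85% × 93/366 = £2,872.5820
3 April – 31 December 2020: 273 days at 1.9% → £1,330,000 × 1.9% × 273/366 = £18,848.9344
Total = £21,721.5164

£21,721.52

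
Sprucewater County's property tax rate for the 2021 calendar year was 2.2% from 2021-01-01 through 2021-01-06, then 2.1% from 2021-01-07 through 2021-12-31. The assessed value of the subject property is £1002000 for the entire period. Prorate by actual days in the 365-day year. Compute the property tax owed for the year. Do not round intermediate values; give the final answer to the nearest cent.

£21058.47

2021-01-01 to 2021-01-06: 6 days at 2.2% → £1002000 × 2.2% × 6/365 = £362.3671
2021-01-07 to 2021-12-31: 359 days at 2.1% → £1002000 × 2.1% × 359/365 = £20696.1041
Total = £21058.4712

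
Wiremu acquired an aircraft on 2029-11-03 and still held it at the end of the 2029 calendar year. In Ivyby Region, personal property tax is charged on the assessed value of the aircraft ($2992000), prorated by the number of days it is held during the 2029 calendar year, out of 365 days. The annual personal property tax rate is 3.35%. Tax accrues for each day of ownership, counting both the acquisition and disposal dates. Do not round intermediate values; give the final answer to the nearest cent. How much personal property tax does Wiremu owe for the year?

Days held (2029-11-03 to 2029-12-31): 59 out of 365
Tax = $2992000 × 3.35% × 59/365 = $16201.8849

$16201.88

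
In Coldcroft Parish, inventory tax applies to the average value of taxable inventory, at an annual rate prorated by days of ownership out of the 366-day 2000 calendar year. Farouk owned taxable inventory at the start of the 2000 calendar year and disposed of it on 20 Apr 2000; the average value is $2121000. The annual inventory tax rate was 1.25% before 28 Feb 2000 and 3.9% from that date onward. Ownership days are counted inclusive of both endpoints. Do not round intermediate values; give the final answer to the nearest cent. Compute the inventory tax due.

1 Jan – 27 Feb 2000: 58 days at 1.25% → $2121000 × 1.25% × 58/366 = $4201.4344
28 Feb – 20 Apr 2000: 53 days at 3.9% → $2121000 × 3.9% × 53/366 = $11978.4344
Total = $16179.8689

$16179.87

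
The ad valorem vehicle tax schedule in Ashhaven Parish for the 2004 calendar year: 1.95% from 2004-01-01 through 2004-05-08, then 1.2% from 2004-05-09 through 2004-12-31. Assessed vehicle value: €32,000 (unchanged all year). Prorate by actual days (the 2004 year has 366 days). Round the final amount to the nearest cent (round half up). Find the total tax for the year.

€468.59

2004-01-01 to 2004-05-08: 129 days at 1.95% → €32,000 × 1.95% × 129/366 = €219.9344
2004-05-09 to 2004-12-31: 237 days at 1.2% → €32,000 × 1.2% × 237/366 = €248.6557
Total = €468.5902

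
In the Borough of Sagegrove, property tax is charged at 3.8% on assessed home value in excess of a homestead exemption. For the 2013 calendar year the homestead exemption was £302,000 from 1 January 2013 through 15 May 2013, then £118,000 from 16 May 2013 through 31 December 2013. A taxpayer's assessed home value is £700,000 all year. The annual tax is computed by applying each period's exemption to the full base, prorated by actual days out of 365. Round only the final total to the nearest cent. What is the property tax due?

1 January – 15 May 2013: 135 days, exemption £302,000 → (£700,000 − £302,000) × 3.8% × 135/365 = £5,593.8082
16 May – 31 December 2013: 230 days, exemption £118,000 → (£700,000 − £118,000) × 3.8% × 230/365 = £13,936.1096
Total = £19,529.9178

£19,529.92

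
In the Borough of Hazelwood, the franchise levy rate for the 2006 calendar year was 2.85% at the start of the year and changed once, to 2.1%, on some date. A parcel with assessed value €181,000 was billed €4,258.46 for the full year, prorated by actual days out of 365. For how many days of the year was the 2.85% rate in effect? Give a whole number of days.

123 days

Let d = days at the first rate; then 365 − d days at the second rate.
€181,000 × [2.85%·d + 2.1%·(365−d)] / 365 = €4,258.46
Solving gives d = 123, so the new rate took effect on 4 May 2006.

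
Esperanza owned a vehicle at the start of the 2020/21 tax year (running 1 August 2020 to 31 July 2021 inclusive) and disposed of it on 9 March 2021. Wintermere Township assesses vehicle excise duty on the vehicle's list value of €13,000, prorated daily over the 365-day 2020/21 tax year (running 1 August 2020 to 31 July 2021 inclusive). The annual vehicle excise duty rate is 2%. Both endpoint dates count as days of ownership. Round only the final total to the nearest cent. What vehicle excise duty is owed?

Days held (1 August 2020 – 9 March 2021): 221 out of 365
Tax = €13,000 × 2% × 221/365 = €157.4247

€157.42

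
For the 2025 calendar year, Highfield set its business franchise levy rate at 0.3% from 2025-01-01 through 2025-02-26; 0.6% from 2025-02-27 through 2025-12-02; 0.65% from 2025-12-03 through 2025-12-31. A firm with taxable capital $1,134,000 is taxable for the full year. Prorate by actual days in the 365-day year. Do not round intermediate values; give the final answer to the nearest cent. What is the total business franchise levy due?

2025-01-01 to 2025-02-26: 57 days at 0.3% → $1,134,000 × 0.3% × 57/365 = $531.2712
2025-02-27 to 2025-12-02: 279 days at 0.6% → $1,134,000 × 0.6% × 279/365 = $5,200.8658
2025-12-03 to 2025-12-31: 29 days at 0.65% → $1,134,000 × 0.65% × 29/365 = $585.6411
Total = $6,317.7781

$6,317.78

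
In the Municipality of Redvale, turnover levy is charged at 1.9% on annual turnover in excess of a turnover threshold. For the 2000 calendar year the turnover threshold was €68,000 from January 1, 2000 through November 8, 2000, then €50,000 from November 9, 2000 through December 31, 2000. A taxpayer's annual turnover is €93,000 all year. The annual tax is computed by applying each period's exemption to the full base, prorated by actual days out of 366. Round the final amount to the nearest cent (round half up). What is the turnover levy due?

€524.52

January 1 – November 8, 2000: 313 days, exemption €68,000 → (€93,000 − €68,000) × 1.9% × 313/366 = €406.2158
November 9 – December 31, 2000: 53 days, exemption €50,000 → (€93,000 − €50,000) × 1.9% × 53/366 = €118.3087
Total = €524.5246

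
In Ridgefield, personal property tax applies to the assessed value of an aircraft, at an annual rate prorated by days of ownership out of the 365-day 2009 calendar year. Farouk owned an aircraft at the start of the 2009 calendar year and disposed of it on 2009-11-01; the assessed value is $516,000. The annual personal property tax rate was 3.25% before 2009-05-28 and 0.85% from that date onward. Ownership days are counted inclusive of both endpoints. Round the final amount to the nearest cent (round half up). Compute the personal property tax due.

2009-01-01 to 2009-05-27: 147 days at 3.25% → $516,000 × 3.25% × 147/365 = $6,753.9452
2009-05-28 to 2009-11-01: 158 days at 0.85% → $516,000 × 0.85% × 158/365 = $1,898.5973
Total = $8,652.5425

$8,652.54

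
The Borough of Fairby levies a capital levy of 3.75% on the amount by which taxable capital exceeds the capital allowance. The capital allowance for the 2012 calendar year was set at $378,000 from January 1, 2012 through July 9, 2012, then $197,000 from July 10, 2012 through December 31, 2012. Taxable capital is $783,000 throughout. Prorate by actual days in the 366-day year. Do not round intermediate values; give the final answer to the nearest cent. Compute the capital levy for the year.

$18,432.89

January 1 – July 9, 2012: 191 days, exemption $378,000 → ($783,000 − $378,000) × 3.75% × 191/366 = $7,925.7172
July 10 – December 31, 2012: 175 days, exemption $197,000 → ($783,000 − $197,000) × 3.75% × 175/366 = $10,507.1721
Total = $18,432.8893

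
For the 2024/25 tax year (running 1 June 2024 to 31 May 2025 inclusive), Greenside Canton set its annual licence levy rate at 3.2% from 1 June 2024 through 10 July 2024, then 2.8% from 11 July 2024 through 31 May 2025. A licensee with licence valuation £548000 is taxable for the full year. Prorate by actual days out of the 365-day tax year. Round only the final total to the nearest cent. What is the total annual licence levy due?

£15584.22

1 June – 10 July 2024: 40 days at 3.2% → £548000 × 3.2% × 40/365 = £1921.7534
11 July 2024 – 31 May 2025: 325 days at 2.8% → £548000 × 2.8% × 325/365 = £13662.4658
Total = £15584.2192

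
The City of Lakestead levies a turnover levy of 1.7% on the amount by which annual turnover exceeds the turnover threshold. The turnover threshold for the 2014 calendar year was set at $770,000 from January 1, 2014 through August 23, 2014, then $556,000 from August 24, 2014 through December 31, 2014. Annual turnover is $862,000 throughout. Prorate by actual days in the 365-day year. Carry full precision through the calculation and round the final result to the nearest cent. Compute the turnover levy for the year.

January 1 – August 23, 2014: 235 days, exemption $770,000 → ($862,000 − $770,000) × 1.7% × 235/365 = $1,006.9589
August 24 – December 31, 2014: 130 days, exemption $556,000 → ($862,000 − $556,000) × 1.7% × 130/365 = $1,852.7671
Total = $2,859.7260

$2,859.73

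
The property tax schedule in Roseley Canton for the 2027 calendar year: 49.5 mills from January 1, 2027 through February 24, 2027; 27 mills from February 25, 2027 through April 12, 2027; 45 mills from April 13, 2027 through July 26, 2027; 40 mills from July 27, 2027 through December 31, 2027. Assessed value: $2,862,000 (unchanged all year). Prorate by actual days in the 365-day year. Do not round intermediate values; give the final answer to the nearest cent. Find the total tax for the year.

January 1 – February 24, 2027: 55 days at 49.5 mills → $2,862,000 × 4.95% × 55/365 = $21,347.3836
February 25 – April 12, 2027: 47 days at 27 mills → $2,862,000 × 2.7% × 47/365 = $9,950.3507
April 13 – July 26, 2027: 105 days at 45 mills → $2,862,000 × 4.5% × 105/365 = $37,049.1781
July 27 – December 31, 2027: 158 days at 40 mills → $2,862,000 × 4% × 158/365 = $49,555.7260
Total = $117,902.6384

$117,902.64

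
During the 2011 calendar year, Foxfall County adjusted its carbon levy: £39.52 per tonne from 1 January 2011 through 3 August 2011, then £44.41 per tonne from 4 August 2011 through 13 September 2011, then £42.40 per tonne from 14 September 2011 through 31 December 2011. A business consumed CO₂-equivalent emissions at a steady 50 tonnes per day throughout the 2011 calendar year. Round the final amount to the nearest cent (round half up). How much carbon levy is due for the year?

1 January – 3 August 2011: 215 days × 50 tonnes/day = 10,750 tonnes at £39.52/tonne → £424,840.00
4 August – 13 September 2011: 41 days × 50 tonnes/day = 2,050 tonnes at £44.41/tonne → £91,040.50
14 September – 31 December 2011: 109 days × 50 tonnes/day = 5,450 tonnes at £42.40/tonne → £231,080.00

£746,960.50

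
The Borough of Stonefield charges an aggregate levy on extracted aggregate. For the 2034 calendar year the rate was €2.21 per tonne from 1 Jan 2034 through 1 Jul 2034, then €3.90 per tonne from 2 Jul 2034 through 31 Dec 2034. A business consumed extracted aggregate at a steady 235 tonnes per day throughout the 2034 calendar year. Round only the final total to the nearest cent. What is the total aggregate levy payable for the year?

1 Jan – 1 Jul 2034: 182 days × 235 tonnes/day = 42,770 tonnes at €2.21/tonne → €94521.70
2 Jul – 31 Dec 2034: 183 days × 235 tonnes/day = 43,005 tonnes at €3.90/tonne → €167719.50

€262241.20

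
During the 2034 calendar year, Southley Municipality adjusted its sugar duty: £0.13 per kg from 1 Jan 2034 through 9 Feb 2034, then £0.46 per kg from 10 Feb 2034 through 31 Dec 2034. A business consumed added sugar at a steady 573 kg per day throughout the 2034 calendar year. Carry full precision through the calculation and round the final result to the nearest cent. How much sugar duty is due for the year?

£88,643.10

1 Jan – 9 Feb 2034: 40 days × 573 kg/day = 22,920 kg at £0.13/kg → £2,979.60
10 Feb – 31 Dec 2034: 325 days × 573 kg/day = 186,225 kg at £0.46/kg → £85,663.50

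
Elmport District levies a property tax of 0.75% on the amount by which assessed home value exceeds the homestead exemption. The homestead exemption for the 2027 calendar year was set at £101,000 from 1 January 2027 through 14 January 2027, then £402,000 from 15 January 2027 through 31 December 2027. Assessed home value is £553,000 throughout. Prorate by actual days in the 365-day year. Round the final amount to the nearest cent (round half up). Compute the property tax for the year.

£1,219.09

1 January – 14 January 2027: 14 days, exemption £101,000 → (£553,000 − £101,000) × 0.75% × 14/365 = £130.0274
15 January – 31 December 2027: 351 days, exemption £402,000 → (£553,000 − £402,000) × 0.75% × 351/365 = £1,089.0616
Total = £1,219.0890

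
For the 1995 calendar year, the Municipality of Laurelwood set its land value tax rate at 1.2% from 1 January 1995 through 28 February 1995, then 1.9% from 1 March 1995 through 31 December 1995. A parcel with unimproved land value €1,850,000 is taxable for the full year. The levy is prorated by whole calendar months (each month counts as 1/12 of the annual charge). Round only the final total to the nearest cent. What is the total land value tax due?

€32,991.67

1 January – 28 February 1995: 2 months at 1.2% → €1,850,000 × 1.2% × 2/12 = €3,700.0000
1 March – 31 December 1995: 10 months at 1.9% → €1,850,000 × 1.9% × 10/12 = €29,291.6667
Total = €32,991.6667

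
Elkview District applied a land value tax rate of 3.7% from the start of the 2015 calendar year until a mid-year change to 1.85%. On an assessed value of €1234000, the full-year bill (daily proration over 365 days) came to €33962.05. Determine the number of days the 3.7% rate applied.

Let d = days at the first rate; then 365 − d days at the second rate.
€1234000 × [3.7%·d + 1.85%·(365−d)] / 365 = €33962.05
Solving gives d = 178, so the new rate took effect on 28 Jun 2015.

178 days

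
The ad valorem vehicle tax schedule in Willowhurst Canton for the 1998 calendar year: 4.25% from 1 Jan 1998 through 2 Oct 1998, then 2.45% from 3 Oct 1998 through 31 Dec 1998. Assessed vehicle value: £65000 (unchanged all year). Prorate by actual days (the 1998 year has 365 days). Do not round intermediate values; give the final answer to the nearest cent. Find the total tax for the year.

1 Jan – 2 Oct 1998: 275 days at 4.25% → £65000 × 4.25% × 275/365 = £2081.3356
3 Oct – 31 Dec 1998: 90 days at 2.45% → £65000 × 2.45% × 90/365 = £392.6712
Total = £2474.0068

£2474.01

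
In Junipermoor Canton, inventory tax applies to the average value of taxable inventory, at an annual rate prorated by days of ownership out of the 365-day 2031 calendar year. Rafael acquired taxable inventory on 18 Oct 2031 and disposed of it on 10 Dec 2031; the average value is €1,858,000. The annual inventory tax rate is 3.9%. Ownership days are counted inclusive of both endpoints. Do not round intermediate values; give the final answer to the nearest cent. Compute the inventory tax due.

Days held (18 Oct – 10 Dec 2031): 54 out of 365
Tax = €1,858,000 × 3.9% × 54/365 = €10,720.4055

€10,720.41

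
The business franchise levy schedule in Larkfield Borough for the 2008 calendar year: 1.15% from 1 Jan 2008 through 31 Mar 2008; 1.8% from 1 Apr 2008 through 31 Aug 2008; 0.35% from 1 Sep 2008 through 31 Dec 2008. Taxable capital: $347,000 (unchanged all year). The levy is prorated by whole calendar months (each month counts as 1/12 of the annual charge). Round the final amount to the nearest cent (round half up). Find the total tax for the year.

$4,004.96

1 Jan – 31 Mar 2008: 3 months at 1.15% → $347,000 × 1.15% × 3/12 = $997.6250
1 Apr – 31 Aug 2008: 5 months at 1.8% → $347,000 × 1.8% × 5/12 = $2,602.5000
1 Sep – 31 Dec 2008: 4 months at 0.35% → $347,000 × 0.35% × 4/12 = $404.8333
Total = $4,004.9583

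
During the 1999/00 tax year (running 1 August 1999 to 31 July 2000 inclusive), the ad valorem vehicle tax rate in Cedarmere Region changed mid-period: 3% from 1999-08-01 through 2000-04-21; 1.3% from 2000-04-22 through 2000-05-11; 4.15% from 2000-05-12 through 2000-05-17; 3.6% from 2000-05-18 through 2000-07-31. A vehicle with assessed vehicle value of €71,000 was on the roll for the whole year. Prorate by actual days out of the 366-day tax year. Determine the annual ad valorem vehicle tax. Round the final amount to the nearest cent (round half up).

€2,164.72

1999-08-01 to 2000-04-21: 265 days at 3% → €71,000 × 3% × 265/366 = €1,542.2131
2000-04-22 to 2000-05-11: 20 days at 1.3% → €71,000 × 1.3% × 20/366 = €50.4372
2000-05-12 to 2000-05-17: 6 days at 4.15% → €71,000 × 4.15% × 6/366 = €48.3033
2000-05-18 to 2000-07-31: 75 days at 3.6% → €71,000 × 3.6% × 75/366 = €523.7705
Total = €2,164.7240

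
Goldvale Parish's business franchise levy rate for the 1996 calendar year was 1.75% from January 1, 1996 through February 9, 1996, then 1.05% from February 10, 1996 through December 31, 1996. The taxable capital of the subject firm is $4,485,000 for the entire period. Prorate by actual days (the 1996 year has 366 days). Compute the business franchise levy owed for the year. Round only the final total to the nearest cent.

$50,523.65

January 1 – February 9, 1996: 40 days at 1.75% → $4,485,000 × 1.75% × 40/366 = $8,577.8689
February 10 – December 31, 1996: 326 days at 1.05% → $4,485,000 × 1.05% × 326/366 = $41,945.7787
Total = $50,523.6475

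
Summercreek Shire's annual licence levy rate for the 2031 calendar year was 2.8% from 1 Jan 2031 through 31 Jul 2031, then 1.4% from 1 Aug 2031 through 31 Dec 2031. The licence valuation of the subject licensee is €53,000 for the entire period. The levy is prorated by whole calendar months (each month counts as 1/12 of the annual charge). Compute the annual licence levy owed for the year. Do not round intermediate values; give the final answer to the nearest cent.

1 Jan – 31 Jul 2031: 7 months at 2.8% → €53,000 × 2.8% × 7/12 = €865.6667
1 Aug – 31 Dec 2031: 5 months at 1.4% → €53,000 × 1.4% × 5/12 = €309.1667
Total = €1,174.8333

€1,174.83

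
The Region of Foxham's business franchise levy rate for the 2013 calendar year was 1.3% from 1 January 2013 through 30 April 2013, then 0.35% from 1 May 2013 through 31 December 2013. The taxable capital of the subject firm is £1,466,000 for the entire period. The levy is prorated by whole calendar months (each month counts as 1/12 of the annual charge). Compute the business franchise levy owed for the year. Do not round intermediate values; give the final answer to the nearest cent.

1 January – 30 April 2013: 4 months at 1.3% → £1,466,000 × 1.3% × 4/12 = £6,352.6667
1 May – 31 December 2013: 8 months at 0.35% → £1,466,000 × 0.35% × 8/12 = £3,420.6667
Total = £9,773.3333

£9,773.33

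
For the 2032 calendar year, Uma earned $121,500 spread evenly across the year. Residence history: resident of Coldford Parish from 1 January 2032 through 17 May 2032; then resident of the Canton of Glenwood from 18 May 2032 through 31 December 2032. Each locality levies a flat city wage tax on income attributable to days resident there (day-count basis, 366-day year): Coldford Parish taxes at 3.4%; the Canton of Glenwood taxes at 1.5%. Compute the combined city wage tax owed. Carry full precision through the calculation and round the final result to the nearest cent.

$2,692.92

Coldford Parish, 1 January – 17 May 2032: 138 days → $121,500 × 3.4% × 138/366 = $1,557.5902
The Canton of Glenwood, 18 May – 31 December 2032: 228 days → $121,500 × 1.5% × 228/366 = $1,135.3279
Total = $2,692.9180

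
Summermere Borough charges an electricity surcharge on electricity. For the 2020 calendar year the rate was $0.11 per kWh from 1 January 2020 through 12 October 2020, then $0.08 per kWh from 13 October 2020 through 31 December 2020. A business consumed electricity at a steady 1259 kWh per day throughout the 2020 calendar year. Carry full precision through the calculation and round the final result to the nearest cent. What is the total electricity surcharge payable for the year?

1 January – 12 October 2020: 286 days × 1259 kWh/day = 360,074 kWh at $0.11/kWh → $39608.14
13 October – 31 December 2020: 80 days × 1259 kWh/day = 100,720 kWh at $0.08/kWh → $8057.60

$47665.74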